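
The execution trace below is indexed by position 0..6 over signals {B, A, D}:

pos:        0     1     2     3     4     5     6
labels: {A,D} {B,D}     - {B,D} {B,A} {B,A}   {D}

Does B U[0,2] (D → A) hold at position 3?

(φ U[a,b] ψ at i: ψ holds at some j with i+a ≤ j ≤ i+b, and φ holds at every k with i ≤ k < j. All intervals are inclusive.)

True

Need some j in [3,5] with (D → A), and B at every k in [3,j-1].
  j=3: (D → A) false.
  j=4: (D → A) holds; B holds at every k in [3,3] → satisfied.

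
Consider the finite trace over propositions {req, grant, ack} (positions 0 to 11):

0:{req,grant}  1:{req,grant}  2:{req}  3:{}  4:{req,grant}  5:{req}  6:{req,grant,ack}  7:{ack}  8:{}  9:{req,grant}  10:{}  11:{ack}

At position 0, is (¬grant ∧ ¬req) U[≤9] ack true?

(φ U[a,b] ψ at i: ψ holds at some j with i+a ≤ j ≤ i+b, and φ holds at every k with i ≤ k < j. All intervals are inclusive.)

Does not hold

Need some j in [0,9] with ack, and (¬grant ∧ ¬req) at every k in [0,j-1].
  j=0: ack false.
  j=1: ack false.
  j=2: ack false.
  j=3: ack false.
  j=4: ack false.
  j=5: ack false.
  j=6: ack holds, but (¬grant ∧ ¬req) fails at k=0 → not this j.
  j=7: ack holds, but (¬grant ∧ ¬req) fails at k=0 → not this j.
  j=8: ack false.
  j=9: ack false.
No j in the window works → until fails.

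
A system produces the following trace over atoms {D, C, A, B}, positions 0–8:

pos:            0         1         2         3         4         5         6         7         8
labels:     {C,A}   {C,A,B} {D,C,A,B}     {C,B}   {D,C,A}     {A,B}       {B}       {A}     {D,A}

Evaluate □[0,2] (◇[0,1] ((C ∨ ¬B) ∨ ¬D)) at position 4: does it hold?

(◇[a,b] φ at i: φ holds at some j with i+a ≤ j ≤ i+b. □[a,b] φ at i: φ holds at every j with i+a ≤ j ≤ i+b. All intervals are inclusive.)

Yes

Check ◇[0,1] ((C ∨ ¬B) ∨ ¬D) at every j in [4,6]:
  j=4: holds (witness at 4)
  j=5: holds (witness at 5)
  j=6: holds (witness at 6)
All positions satisfy it → formula holds.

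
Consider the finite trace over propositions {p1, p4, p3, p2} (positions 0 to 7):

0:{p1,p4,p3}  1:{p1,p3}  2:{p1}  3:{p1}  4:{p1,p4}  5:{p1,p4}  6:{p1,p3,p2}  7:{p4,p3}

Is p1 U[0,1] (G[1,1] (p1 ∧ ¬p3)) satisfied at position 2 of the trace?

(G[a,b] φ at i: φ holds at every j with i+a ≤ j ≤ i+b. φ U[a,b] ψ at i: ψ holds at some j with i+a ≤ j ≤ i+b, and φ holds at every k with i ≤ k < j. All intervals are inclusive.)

Need some j in [2,3] with G[1,1] (p1 ∧ ¬p3), and p1 at every k in [2,j-1].
  j=2: G[1,1] (p1 ∧ ¬p3) holds; no prefix to check → satisfied.

True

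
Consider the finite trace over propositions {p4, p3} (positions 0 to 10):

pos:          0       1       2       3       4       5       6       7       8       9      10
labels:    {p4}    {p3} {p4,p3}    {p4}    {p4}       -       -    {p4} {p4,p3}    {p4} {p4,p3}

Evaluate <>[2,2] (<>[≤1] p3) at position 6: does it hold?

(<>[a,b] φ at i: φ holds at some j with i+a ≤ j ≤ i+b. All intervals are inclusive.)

Check <>[≤1] p3 at each j in [8,8]:
  j=8: holds (witness at 8)
Found at j=8 → formula holds.

Holds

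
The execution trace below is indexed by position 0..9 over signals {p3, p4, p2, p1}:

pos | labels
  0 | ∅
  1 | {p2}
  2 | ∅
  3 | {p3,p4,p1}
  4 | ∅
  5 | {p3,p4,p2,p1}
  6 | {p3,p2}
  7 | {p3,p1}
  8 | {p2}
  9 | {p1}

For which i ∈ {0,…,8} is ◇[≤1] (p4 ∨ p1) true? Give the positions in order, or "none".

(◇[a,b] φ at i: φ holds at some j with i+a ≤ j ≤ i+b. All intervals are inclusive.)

Evaluate at each i in [0,8]:
  i=0: ✗ (none in [0,1])
  i=1: ✗ (none in [1,2])
  i=2: ✓ (witness j=3)
  i=3: ✓ (witness j=3)
  i=4: ✓ (witness j=5)
  i=5: ✓ (witness j=5)
  i=6: ✓ (witness j=7)
  i=7: ✓ (witness j=7)
  i=8: ✓ (witness j=9)

2, 3, 4, 5, 6, 7, 8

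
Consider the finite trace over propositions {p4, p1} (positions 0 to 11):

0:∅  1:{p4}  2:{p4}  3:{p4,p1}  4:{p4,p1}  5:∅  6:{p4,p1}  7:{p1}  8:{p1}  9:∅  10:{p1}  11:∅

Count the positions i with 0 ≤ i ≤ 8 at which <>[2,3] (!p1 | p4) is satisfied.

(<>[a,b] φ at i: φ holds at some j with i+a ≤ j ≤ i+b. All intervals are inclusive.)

Evaluate at each i in [0,8]:
  i=0: ✓ (witness j=2)
  i=1: ✓ (witness j=3)
  i=2: ✓ (witness j=4)
  i=3: ✓ (witness j=5)
  i=4: ✓ (witness j=6)
  i=5: ✗ (none in [7,8])
  i=6: ✓ (witness j=9)
  i=7: ✓ (witness j=9)
  i=8: ✓ (witness j=11)
Positions where it holds: {0, 1, 2, 3, 4, 6, 7, 8} → 8.

8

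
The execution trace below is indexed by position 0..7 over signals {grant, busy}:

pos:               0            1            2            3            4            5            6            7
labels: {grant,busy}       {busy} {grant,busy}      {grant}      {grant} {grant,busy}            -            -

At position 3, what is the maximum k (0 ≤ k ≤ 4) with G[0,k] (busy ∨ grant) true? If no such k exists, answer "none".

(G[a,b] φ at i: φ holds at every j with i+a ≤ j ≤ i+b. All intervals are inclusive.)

2

(busy ∨ grant) must hold from j=3 onward; find where it first fails.
  j=3: holds
  j=4: holds
  j=5: holds
  j=6: fails
Holds on [3,5], so largest k = 2.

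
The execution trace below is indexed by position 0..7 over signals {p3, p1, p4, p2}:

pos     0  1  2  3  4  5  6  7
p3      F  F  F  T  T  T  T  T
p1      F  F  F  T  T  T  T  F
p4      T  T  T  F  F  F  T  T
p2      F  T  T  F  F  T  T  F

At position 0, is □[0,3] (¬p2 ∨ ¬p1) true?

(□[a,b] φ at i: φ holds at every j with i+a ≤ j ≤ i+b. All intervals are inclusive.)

Check (¬p2 ∨ ¬p1) at every j in [0,3]:
  j=0: true
  j=1: true
  j=2: true
  j=3: true
All positions satisfy it → formula holds.

Yes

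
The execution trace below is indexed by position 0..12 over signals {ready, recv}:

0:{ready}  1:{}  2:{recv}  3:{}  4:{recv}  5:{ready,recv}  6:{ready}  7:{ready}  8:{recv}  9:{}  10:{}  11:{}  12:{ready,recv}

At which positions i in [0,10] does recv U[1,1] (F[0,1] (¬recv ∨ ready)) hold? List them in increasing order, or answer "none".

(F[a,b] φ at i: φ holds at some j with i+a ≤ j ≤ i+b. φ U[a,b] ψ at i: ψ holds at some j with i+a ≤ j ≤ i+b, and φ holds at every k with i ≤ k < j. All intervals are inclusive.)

Evaluate at each i in [0,10]:
  i=0: ✗ (lhs fails at k=0 before rhs at j=1)
  i=1: ✗ (lhs fails at k=1 before rhs at j=2)
  i=2: ✓ (rhs at j=3; lhs holds on [2,2])
  i=3: ✗ (lhs fails at k=3 before rhs at j=4)
  i=4: ✓ (rhs at j=5; lhs holds on [4,4])
  i=5: ✓ (rhs at j=6; lhs holds on [5,5])
  i=6: ✗ (lhs fails at k=6 before rhs at j=7)
  i=7: ✗ (lhs fails at k=7 before rhs at j=8)
  i=8: ✓ (rhs at j=9; lhs holds on [8,8])
  i=9: ✗ (lhs fails at k=9 before rhs at j=10)
  i=10: ✗ (lhs fails at k=10 before rhs at j=11)

2, 4, 5, 8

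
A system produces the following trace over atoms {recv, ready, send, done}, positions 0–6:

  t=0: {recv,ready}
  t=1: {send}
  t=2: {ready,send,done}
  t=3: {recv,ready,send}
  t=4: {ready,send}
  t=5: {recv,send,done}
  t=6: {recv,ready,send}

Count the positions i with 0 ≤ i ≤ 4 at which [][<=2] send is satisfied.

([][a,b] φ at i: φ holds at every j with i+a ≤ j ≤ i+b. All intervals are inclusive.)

4

Evaluate at each i in [0,4]:
  i=0: ✗ (fails at j=0)
  i=1: ✓ (all of [1,3])
  i=2: ✓ (all of [2,4])
  i=3: ✓ (all of [3,5])
  i=4: ✓ (all of [4,6])
Positions where it holds: {1, 2, 3, 4} → 4.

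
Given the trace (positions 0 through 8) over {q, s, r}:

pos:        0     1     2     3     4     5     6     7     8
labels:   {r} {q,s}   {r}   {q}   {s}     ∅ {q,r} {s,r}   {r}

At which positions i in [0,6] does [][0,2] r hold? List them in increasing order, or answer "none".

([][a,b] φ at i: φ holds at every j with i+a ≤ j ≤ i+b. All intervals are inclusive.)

6

Evaluate at each i in [0,6]:
  i=0: ✗ (fails at j=1)
  i=1: ✗ (fails at j=1)
  i=2: ✗ (fails at j=3)
  i=3: ✗ (fails at j=3)
  i=4: ✗ (fails at j=4)
  i=5: ✗ (fails at j=5)
  i=6: ✓ (all of [6,8])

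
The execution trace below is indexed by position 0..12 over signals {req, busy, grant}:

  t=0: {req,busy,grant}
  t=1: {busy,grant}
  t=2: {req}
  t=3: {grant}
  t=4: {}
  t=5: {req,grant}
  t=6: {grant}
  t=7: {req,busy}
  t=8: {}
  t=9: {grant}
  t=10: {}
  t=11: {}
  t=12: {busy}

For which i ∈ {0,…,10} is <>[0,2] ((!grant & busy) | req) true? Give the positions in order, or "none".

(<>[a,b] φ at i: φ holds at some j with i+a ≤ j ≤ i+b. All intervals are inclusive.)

0, 1, 2, 3, 4, 5, 6, 7, 10

Evaluate at each i in [0,10]:
  i=0: ✓ (witness j=0)
  i=1: ✓ (witness j=2)
  i=2: ✓ (witness j=2)
  i=3: ✓ (witness j=5)
  i=4: ✓ (witness j=5)
  i=5: ✓ (witness j=5)
  i=6: ✓ (witness j=7)
  i=7: ✓ (witness j=7)
  i=8: ✗ (none in [8,10])
  i=9: ✗ (none in [9,11])
  i=10: ✓ (witness j=12)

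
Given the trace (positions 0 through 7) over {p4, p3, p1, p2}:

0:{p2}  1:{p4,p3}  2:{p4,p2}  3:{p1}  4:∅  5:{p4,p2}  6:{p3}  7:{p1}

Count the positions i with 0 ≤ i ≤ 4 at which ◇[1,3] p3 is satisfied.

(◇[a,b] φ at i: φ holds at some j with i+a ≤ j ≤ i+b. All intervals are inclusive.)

Evaluate at each i in [0,4]:
  i=0: ✓ (witness j=1)
  i=1: ✗ (none in [2,4])
  i=2: ✗ (none in [3,5])
  i=3: ✓ (witness j=6)
  i=4: ✓ (witness j=6)
Positions where it holds: {0, 3, 4} → 3.

3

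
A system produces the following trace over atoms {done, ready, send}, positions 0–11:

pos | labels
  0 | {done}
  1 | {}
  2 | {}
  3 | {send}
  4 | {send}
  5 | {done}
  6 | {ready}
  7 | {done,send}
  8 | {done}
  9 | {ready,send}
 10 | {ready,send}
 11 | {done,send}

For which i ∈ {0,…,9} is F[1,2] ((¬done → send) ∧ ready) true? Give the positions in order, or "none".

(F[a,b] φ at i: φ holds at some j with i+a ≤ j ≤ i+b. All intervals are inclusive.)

7, 8, 9

Evaluate at each i in [0,9]:
  i=0: ✗ (none in [1,2])
  i=1: ✗ (none in [2,3])
  i=2: ✗ (none in [3,4])
  i=3: ✗ (none in [4,5])
  i=4: ✗ (none in [5,6])
  i=5: ✗ (none in [6,7])
  i=6: ✗ (none in [7,8])
  i=7: ✓ (witness j=9)
  i=8: ✓ (witness j=9)
  i=9: ✓ (witness j=10)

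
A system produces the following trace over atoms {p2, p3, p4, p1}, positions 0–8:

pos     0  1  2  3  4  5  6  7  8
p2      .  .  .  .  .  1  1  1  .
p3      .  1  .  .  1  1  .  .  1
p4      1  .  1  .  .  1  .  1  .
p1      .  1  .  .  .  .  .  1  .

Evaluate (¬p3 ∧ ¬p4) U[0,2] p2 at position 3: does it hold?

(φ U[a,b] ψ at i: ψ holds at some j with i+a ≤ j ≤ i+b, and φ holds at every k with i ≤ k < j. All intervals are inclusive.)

No

Need some j in [3,5] with p2, and (¬p3 ∧ ¬p4) at every k in [3,j-1].
  j=3: p2 false.
  j=4: p2 false.
  j=5: p2 holds, but (¬p3 ∧ ¬p4) fails at k=4 → not this j.
No j in the window works → until fails.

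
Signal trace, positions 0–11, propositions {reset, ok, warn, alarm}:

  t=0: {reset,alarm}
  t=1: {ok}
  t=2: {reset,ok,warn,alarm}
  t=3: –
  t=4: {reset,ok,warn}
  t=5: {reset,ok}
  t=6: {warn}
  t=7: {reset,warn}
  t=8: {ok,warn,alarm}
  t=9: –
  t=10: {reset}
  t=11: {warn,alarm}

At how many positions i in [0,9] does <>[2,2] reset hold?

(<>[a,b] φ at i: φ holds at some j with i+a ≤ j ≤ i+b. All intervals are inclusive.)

5

Evaluate at each i in [0,9]:
  i=0: ✓ (witness j=2)
  i=1: ✗ (none in [3,3])
  i=2: ✓ (witness j=4)
  i=3: ✓ (witness j=5)
  i=4: ✗ (none in [6,6])
  i=5: ✓ (witness j=7)
  i=6: ✗ (none in [8,8])
  i=7: ✗ (none in [9,9])
  i=8: ✓ (witness j=10)
  i=9: ✗ (none in [11,11])
Positions where it holds: {0, 2, 3, 5, 8} → 5.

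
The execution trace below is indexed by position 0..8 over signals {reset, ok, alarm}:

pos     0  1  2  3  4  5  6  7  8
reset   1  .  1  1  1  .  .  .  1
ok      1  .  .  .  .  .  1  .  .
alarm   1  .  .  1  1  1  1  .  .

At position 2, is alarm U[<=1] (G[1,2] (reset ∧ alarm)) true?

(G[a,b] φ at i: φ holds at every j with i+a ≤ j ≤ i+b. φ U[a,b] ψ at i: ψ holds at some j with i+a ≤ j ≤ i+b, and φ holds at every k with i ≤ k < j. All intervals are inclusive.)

Holds

Need some j in [2,3] with G[1,2] (reset ∧ alarm), and alarm at every k in [2,j-1].
  j=2: G[1,2] (reset ∧ alarm) holds; no prefix to check → satisfied.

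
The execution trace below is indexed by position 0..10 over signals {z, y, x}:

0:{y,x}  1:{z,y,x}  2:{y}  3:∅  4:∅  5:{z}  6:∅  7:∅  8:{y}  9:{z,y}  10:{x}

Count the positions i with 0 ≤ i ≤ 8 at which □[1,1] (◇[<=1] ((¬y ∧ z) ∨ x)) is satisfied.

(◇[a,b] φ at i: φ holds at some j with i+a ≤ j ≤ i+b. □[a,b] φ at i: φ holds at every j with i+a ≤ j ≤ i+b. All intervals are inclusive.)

Evaluate at each i in [0,8]:
  i=0: ✓ (all of [1,1])
  i=1: ✗ (fails at j=2)
  i=2: ✗ (fails at j=3)
  i=3: ✓ (all of [4,4])
  i=4: ✓ (all of [5,5])
  i=5: ✗ (fails at j=6)
  i=6: ✗ (fails at j=7)
  i=7: ✗ (fails at j=8)
  i=8: ✓ (all of [9,9])
Positions where it holds: {0, 3, 4, 8} → 4.

4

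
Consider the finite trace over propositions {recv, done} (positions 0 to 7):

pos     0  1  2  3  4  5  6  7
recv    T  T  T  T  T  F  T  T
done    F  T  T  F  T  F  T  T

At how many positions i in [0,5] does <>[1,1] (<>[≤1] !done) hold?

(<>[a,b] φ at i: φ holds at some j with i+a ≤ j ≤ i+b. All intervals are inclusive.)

4

Evaluate at each i in [0,5]:
  i=0: ✗ (none in [1,1])
  i=1: ✓ (witness j=2)
  i=2: ✓ (witness j=3)
  i=3: ✓ (witness j=4)
  i=4: ✓ (witness j=5)
  i=5: ✗ (none in [6,6])
Positions where it holds: {1, 2, 3, 4} → 4.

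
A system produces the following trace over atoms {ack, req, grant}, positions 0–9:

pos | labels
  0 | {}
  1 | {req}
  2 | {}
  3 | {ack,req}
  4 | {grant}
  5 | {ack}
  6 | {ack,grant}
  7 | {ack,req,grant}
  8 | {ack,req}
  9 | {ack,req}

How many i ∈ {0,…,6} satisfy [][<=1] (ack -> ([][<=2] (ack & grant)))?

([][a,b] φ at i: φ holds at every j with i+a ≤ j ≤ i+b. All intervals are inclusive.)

2

Evaluate at each i in [0,6]:
  i=0: ✓ (all of [0,1])
  i=1: ✓ (all of [1,2])
  i=2: ✗ (fails at j=3)
  i=3: ✗ (fails at j=3)
  i=4: ✗ (fails at j=5)
  i=5: ✗ (fails at j=5)
  i=6: ✗ (fails at j=6)
Positions where it holds: {0, 1} → 2.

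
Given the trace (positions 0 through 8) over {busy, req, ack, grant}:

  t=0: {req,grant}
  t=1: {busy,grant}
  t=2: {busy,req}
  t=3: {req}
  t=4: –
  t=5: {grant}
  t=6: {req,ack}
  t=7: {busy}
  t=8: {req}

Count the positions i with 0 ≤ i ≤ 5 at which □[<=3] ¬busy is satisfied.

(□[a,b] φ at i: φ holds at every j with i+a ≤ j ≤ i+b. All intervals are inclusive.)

1

Evaluate at each i in [0,5]:
  i=0: ✗ (fails at j=1)
  i=1: ✗ (fails at j=1)
  i=2: ✗ (fails at j=2)
  i=3: ✓ (all of [3,6])
  i=4: ✗ (fails at j=7)
  i=5: ✗ (fails at j=7)
Positions where it holds: {3} → 1.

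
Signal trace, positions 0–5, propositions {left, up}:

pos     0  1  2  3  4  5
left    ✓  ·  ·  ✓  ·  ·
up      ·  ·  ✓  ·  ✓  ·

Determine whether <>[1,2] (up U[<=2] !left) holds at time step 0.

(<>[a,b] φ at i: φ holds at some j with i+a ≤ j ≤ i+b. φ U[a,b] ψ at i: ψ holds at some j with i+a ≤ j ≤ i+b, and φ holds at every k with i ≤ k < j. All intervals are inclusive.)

True

Check (up U[<=2] !left) at each j in [1,2]:
  j=1: holds
  j=2: holds
Found at j=1 → formula holds.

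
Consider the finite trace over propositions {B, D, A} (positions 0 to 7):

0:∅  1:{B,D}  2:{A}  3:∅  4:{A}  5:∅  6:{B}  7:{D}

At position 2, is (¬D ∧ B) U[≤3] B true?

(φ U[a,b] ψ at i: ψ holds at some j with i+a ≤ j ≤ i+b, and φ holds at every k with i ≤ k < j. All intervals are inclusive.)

No

Need some j in [2,5] with B, and (¬D ∧ B) at every k in [2,j-1].
  j=2: B false.
  j=3: B false.
  j=4: B false.
  j=5: B false.
No j in the window works → until fails.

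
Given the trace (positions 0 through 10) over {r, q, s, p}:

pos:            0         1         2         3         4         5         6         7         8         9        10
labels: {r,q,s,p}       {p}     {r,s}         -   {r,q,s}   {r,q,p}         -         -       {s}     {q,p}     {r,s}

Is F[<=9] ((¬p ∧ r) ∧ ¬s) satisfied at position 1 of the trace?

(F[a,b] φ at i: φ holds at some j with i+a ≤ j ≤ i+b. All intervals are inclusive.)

No

Check ((¬p ∧ r) ∧ ¬s) at each j in [1,10]:
  j=1: false
  j=2: false
  j=3: false
  j=4: false
  j=5: false
  j=6: false
  j=7: false
  j=8: false
  j=9: false
  j=10: false
No position in the window satisfies it → formula fails.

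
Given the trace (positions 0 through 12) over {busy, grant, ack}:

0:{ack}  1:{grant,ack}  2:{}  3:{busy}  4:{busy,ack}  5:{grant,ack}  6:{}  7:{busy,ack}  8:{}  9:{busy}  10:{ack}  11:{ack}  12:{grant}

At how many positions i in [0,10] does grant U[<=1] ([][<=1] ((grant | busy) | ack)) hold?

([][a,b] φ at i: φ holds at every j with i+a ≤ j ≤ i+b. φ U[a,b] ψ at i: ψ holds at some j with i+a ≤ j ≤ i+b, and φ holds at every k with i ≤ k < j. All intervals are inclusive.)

5

Evaluate at each i in [0,10]:
  i=0: ✓ (rhs at j=0)
  i=1: ✗ (no rhs in [1,2])
  i=2: ✗ (lhs fails at k=2 before rhs at j=3)
  i=3: ✓ (rhs at j=3)
  i=4: ✓ (rhs at j=4)
  i=5: ✗ (no rhs in [5,6])
  i=6: ✗ (no rhs in [6,7])
  i=7: ✗ (no rhs in [7,8])
  i=8: ✗ (lhs fails at k=8 before rhs at j=9)
  i=9: ✓ (rhs at j=9)
  i=10: ✓ (rhs at j=10)
Positions where it holds: {0, 3, 4, 9, 10} → 5.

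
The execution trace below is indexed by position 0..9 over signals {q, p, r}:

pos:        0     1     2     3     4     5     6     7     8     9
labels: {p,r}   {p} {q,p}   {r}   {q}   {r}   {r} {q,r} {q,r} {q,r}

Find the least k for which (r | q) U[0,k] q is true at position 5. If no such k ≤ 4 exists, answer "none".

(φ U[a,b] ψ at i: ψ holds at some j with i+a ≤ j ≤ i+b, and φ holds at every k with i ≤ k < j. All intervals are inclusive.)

Need earliest j ≥ 5 with q, and (r | q) at every k in [5,j-1].
  j=5: rhs fails.
  j=6: rhs fails.
  j=7: rhs holds; lhs holds on [5,6]. k = 2.

2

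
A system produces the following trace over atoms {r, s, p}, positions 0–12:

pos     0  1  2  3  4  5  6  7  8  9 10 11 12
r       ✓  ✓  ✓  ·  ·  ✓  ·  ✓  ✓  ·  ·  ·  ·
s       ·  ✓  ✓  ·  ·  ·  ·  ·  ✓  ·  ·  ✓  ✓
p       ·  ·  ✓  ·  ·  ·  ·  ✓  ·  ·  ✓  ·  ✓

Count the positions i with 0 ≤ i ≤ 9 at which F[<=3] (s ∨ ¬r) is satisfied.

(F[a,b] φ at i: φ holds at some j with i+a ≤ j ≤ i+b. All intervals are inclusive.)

10

Evaluate at each i in [0,9]:
  i=0: ✓ (witness j=1)
  i=1: ✓ (witness j=1)
  i=2: ✓ (witness j=2)
  i=3: ✓ (witness j=3)
  i=4: ✓ (witness j=4)
  i=5: ✓ (witness j=6)
  i=6: ✓ (witness j=6)
  i=7: ✓ (witness j=8)
  i=8: ✓ (witness j=8)
  i=9: ✓ (witness j=9)
Positions where it holds: {0, 1, 2, 3, 4, 5, 6, 7, 8, 9} → 10.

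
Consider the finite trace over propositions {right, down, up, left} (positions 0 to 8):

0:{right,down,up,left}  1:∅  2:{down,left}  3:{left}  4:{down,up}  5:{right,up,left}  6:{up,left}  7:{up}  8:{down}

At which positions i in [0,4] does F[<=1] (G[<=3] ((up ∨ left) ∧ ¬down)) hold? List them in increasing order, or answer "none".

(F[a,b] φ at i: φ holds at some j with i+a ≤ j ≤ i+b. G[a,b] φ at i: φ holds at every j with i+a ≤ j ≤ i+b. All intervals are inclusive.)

Evaluate at each i in [0,4]:
  i=0: ✗ (none in [0,1])
  i=1: ✗ (none in [1,2])
  i=2: ✗ (none in [2,3])
  i=3: ✗ (none in [3,4])
  i=4: ✗ (none in [4,5])

none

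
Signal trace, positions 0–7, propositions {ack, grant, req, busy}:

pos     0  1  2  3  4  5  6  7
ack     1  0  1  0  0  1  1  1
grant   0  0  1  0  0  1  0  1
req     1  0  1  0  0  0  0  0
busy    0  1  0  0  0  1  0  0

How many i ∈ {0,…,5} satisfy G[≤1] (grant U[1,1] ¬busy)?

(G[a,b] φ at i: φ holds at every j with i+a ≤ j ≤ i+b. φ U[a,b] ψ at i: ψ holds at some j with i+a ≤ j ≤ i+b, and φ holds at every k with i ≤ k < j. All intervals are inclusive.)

0

Evaluate at each i in [0,5]:
  i=0: ✗ (fails at j=0)
  i=1: ✗ (fails at j=1)
  i=2: ✗ (fails at j=3)
  i=3: ✗ (fails at j=3)
  i=4: ✗ (fails at j=4)
  i=5: ✗ (fails at j=6)
Positions where it holds: {} → 0.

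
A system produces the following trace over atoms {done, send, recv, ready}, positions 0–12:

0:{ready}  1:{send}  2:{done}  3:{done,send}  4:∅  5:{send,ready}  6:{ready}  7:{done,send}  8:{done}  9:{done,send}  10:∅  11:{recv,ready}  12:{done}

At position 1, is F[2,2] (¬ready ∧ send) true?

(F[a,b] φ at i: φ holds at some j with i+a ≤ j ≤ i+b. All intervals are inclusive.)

Check (¬ready ∧ send) at each j in [3,3]:
  j=3: true
Found at j=3 → formula holds.

True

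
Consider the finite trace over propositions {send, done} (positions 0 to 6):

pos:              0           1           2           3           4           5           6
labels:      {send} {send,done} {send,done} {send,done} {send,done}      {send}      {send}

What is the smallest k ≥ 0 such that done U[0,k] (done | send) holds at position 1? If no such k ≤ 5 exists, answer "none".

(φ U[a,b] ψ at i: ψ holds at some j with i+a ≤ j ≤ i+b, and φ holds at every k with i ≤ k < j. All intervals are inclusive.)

Need earliest j ≥ 1 with (done | send), and done at every k in [1,j-1].
  j=1: rhs holds (empty prefix). k = 0.

0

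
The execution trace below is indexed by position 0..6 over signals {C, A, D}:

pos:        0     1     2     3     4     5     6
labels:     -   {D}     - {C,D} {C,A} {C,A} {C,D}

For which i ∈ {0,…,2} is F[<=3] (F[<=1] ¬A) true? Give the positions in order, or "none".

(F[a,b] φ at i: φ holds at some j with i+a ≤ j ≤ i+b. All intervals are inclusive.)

Evaluate at each i in [0,2]:
  i=0: ✓ (witness j=0)
  i=1: ✓ (witness j=1)
  i=2: ✓ (witness j=2)

0, 1, 2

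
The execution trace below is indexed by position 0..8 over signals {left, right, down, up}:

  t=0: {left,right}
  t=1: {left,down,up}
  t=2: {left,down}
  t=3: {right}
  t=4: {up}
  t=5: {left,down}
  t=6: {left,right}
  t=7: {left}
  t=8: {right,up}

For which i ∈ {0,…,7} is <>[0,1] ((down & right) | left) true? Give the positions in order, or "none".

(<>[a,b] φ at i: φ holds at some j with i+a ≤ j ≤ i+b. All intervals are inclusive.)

Evaluate at each i in [0,7]:
  i=0: ✓ (witness j=0)
  i=1: ✓ (witness j=1)
  i=2: ✓ (witness j=2)
  i=3: ✗ (none in [3,4])
  i=4: ✓ (witness j=5)
  i=5: ✓ (witness j=5)
  i=6: ✓ (witness j=6)
  i=7: ✓ (witness j=7)

0, 1, 2, 4, 5, 6, 7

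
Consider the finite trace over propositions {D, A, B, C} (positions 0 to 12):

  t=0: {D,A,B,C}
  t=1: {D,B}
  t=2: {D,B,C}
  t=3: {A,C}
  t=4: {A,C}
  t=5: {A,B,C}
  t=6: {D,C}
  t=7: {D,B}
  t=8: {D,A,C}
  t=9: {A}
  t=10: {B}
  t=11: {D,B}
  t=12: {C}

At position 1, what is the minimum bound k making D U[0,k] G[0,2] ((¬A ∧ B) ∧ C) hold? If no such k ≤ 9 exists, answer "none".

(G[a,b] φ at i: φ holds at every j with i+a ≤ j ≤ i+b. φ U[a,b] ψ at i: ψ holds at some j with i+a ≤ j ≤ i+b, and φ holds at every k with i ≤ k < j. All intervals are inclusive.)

Need earliest j ≥ 1 with G[0,2] ((¬A ∧ B) ∧ C), and D at every k in [1,j-1].
  j=1: rhs fails.
  j=2: rhs fails.
  j=3: rhs fails.
  j=4: rhs fails.
  j=5: rhs fails.
  j=6: rhs fails.
  j=7: rhs fails.
  j=8: rhs fails.
  j=9: rhs fails.
  j=10: rhs fails.
No witness within the range → none.

none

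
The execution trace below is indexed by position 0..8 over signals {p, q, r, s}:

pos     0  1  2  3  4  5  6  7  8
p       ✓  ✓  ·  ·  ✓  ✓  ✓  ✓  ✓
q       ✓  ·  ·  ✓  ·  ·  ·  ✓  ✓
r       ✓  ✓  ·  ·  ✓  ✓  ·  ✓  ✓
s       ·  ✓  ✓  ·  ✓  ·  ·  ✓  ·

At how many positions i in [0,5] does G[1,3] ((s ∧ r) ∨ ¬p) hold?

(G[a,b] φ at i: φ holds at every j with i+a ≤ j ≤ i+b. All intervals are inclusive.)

Evaluate at each i in [0,5]:
  i=0: ✓ (all of [1,3])
  i=1: ✓ (all of [2,4])
  i=2: ✗ (fails at j=5)
  i=3: ✗ (fails at j=5)
  i=4: ✗ (fails at j=5)
  i=5: ✗ (fails at j=6)
Positions where it holds: {0, 1} → 2.

2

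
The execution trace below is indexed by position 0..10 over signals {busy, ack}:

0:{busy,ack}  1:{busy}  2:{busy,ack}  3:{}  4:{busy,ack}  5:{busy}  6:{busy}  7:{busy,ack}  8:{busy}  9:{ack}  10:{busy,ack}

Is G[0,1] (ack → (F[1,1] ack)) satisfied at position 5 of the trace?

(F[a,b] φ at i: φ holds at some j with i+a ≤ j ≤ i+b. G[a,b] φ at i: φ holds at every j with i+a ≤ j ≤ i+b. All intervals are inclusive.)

True

Check (ack → (F[1,1] ack)) at every j in [5,6]:
  j=5: antecedent false → ✓
  j=6: antecedent false → ✓
All positions satisfy it → formula holds.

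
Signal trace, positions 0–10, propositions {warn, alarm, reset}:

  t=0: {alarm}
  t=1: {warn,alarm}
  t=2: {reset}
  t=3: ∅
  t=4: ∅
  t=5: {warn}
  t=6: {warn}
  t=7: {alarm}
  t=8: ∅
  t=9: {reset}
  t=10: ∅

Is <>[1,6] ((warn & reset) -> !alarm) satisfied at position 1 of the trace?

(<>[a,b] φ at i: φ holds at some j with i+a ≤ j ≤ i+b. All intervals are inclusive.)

Check ((warn & reset) -> !alarm) at each j in [2,7]:
  j=2: true
  j=3: true
  j=4: true
  j=5: true
  j=6: true
  j=7: true
Found at j=2 → formula holds.

True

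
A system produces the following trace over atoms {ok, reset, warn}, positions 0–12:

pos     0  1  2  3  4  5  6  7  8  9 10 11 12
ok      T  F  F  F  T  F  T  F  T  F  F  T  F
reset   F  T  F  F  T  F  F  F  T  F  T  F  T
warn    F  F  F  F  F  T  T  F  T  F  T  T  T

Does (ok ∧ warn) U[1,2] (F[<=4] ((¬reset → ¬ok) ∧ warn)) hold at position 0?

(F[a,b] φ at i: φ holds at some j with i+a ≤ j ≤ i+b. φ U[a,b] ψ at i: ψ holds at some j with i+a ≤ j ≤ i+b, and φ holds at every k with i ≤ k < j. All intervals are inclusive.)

No

Need some j in [1,2] with F[<=4] ((¬reset → ¬ok) ∧ warn), and (ok ∧ warn) at every k in [0,j-1].
  j=1: F[<=4] ((¬reset → ¬ok) ∧ warn) holds, but (ok ∧ warn) fails at k=0 → not this j.
  j=2: F[<=4] ((¬reset → ¬ok) ∧ warn) holds, but (ok ∧ warn) fails at k=0 → not this j.
No j in the window works → until fails.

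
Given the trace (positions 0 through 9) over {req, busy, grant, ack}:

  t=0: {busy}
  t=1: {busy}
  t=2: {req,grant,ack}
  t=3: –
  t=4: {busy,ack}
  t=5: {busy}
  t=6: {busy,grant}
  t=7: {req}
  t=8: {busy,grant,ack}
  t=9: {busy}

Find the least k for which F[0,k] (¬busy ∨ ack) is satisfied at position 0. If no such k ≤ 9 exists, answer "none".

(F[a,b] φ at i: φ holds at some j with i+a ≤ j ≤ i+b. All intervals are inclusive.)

2

Scan j = 0,1,… for (¬busy ∨ ack):
  j=0: fails
  j=1: fails
  j=2: holds
First hit at j=2, so smallest k = 2-0 = 2.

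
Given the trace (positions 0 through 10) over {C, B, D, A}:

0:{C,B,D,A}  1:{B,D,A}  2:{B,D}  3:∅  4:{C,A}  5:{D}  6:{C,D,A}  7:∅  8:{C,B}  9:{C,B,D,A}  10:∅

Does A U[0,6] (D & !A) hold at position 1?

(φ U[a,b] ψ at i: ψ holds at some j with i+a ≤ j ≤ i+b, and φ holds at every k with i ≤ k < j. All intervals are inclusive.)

True

Need some j in [1,7] with (D & !A), and A at every k in [1,j-1].
  j=1: (D & !A) false.
  j=2: (D & !A) holds; A holds at every k in [1,1] → satisfied.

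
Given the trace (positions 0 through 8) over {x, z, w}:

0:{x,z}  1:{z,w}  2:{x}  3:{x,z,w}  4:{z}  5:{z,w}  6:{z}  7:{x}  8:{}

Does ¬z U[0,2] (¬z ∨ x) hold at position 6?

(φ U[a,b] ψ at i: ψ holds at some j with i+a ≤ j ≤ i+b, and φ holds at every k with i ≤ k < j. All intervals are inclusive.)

Does not hold

Need some j in [6,8] with (¬z ∨ x), and ¬z at every k in [6,j-1].
  j=6: (¬z ∨ x) false.
  j=7: (¬z ∨ x) holds, but ¬z fails at k=6 → not this j.
  j=8: (¬z ∨ x) holds, but ¬z fails at k=6 → not this j.
No j in the window works → until fails.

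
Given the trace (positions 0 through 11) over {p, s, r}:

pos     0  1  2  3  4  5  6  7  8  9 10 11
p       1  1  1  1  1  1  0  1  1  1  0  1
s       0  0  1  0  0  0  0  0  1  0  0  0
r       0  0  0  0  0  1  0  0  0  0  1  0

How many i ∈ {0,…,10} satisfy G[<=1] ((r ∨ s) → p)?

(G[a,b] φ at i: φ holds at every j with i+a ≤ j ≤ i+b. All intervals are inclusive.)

9

Evaluate at each i in [0,10]:
  i=0: ✓ (all of [0,1])
  i=1: ✓ (all of [1,2])
  i=2: ✓ (all of [2,3])
  i=3: ✓ (all of [3,4])
  i=4: ✓ (all of [4,5])
  i=5: ✓ (all of [5,6])
  i=6: ✓ (all of [6,7])
  i=7: ✓ (all of [7,8])
  i=8: ✓ (all of [8,9])
  i=9: ✗ (fails at j=10)
  i=10: ✗ (fails at j=10)
Positions where it holds: {0, 1, 2, 3, 4, 5, 6, 7, 8} → 9.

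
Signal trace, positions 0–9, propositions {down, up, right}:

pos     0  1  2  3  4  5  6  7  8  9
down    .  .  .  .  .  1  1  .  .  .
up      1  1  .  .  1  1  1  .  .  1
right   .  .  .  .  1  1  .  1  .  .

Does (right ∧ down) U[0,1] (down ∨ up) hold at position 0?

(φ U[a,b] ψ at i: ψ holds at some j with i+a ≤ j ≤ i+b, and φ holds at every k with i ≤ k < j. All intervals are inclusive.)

Need some j in [0,1] with (down ∨ up), and (right ∧ down) at every k in [0,j-1].
  j=0: (down ∨ up) holds; no prefix to check → satisfied.

Holds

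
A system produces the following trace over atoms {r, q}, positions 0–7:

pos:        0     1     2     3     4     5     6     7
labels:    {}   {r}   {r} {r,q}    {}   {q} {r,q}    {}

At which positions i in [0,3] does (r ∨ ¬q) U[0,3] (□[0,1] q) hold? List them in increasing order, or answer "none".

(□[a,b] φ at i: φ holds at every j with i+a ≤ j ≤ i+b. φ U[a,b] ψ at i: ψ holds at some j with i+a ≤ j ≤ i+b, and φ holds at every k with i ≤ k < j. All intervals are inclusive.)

2, 3

Evaluate at each i in [0,3]:
  i=0: ✗ (no rhs in [0,3])
  i=1: ✗ (no rhs in [1,4])
  i=2: ✓ (rhs at j=5; lhs holds on [2,4])
  i=3: ✓ (rhs at j=5; lhs holds on [3,4])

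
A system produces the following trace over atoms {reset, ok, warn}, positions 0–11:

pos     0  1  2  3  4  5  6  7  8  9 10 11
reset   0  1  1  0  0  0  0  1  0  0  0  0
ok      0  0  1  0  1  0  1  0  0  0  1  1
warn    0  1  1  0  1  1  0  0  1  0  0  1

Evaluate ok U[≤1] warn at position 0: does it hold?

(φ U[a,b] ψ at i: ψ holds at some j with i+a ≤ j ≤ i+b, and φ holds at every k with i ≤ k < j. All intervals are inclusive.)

No

Need some j in [0,1] with warn, and ok at every k in [0,j-1].
  j=0: warn false.
  j=1: warn holds, but ok fails at k=0 → not this j.
No j in the window works → until fails.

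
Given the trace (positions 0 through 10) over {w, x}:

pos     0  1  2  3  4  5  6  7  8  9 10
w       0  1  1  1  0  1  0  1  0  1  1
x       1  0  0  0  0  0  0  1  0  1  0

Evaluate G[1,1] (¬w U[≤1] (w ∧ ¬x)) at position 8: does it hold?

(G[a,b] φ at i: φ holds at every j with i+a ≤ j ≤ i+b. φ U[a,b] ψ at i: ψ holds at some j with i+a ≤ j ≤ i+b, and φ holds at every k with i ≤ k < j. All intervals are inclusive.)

No

Check (¬w U[≤1] (w ∧ ¬x)) at every j in [9,9]:
  j=9: fails
Fails at j=9 → formula fails.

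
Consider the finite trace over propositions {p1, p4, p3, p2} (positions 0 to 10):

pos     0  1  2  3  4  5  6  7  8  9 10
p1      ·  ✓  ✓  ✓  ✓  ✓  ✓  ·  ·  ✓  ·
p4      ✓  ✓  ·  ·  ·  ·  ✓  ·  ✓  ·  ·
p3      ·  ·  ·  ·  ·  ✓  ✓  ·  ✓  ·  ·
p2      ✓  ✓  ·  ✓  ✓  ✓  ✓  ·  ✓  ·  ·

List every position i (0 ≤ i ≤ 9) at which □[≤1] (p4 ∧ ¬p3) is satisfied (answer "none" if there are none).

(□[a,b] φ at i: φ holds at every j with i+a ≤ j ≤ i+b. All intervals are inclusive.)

Evaluate at each i in [0,9]:
  i=0: ✓ (all of [0,1])
  i=1: ✗ (fails at j=2)
  i=2: ✗ (fails at j=2)
  i=3: ✗ (fails at j=3)
  i=4: ✗ (fails at j=4)
  i=5: ✗ (fails at j=5)
  i=6: ✗ (fails at j=6)
  i=7: ✗ (fails at j=7)
  i=8: ✗ (fails at j=8)
  i=9: ✗ (fails at j=9)

0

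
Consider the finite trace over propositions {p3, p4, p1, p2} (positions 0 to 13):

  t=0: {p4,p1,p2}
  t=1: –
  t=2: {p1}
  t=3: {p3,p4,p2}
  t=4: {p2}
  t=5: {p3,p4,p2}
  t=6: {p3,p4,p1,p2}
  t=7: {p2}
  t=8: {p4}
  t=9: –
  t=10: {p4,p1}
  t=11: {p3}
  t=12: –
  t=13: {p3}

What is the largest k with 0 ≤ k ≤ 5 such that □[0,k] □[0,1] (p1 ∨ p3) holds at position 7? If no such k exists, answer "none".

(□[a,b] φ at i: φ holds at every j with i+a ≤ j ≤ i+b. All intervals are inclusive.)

none

□[0,1] (p1 ∨ p3) must hold from j=7 onward; find where it first fails.
  j=7: fails → no k works.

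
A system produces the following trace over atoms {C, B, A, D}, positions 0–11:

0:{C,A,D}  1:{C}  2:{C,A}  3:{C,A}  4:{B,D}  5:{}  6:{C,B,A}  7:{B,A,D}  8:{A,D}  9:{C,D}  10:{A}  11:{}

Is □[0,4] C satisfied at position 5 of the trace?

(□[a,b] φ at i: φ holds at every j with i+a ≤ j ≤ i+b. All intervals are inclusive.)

Does not hold

Check C at every j in [5,9]:
  j=5: false
  j=6: true
  j=7: false
  j=8: false
  j=9: true
Fails at j=5 → formula fails.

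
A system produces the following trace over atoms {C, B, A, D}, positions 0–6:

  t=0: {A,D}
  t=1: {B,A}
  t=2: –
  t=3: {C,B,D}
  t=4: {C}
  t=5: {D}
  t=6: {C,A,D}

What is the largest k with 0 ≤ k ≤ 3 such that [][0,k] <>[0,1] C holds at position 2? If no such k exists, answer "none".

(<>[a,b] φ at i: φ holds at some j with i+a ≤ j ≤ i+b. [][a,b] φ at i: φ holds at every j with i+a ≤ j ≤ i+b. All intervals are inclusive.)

3

<>[0,1] C must hold from j=2 onward; find where it first fails.
  j=2: holds
  j=3: holds
  j=4: holds
  j=5: holds
Holds through j=5; largest k = 3.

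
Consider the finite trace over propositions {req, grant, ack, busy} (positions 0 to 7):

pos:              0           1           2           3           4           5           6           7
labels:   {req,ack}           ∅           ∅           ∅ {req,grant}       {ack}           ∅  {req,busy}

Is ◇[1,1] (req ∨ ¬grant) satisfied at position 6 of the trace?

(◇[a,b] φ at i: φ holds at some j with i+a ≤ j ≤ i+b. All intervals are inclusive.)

Check (req ∨ ¬grant) at each j in [7,7]:
  j=7: true
Found at j=7 → formula holds.

Yes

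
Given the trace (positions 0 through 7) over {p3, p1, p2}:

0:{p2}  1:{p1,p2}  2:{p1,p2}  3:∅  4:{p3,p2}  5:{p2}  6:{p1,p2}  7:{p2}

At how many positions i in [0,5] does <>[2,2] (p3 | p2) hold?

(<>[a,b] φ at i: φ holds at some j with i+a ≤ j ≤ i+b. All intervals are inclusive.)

Evaluate at each i in [0,5]:
  i=0: ✓ (witness j=2)
  i=1: ✗ (none in [3,3])
  i=2: ✓ (witness j=4)
  i=3: ✓ (witness j=5)
  i=4: ✓ (witness j=6)
  i=5: ✓ (witness j=7)
Positions where it holds: {0, 2, 3, 4, 5} → 5.

5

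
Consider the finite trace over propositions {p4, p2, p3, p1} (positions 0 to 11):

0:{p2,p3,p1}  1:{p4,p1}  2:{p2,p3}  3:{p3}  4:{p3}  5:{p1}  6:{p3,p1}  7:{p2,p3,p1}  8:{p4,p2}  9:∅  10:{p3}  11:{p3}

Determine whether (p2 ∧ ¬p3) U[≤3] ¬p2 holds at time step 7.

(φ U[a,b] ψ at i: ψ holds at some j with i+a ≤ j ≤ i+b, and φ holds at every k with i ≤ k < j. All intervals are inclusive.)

Need some j in [7,10] with ¬p2, and (p2 ∧ ¬p3) at every k in [7,j-1].
  j=7: ¬p2 false.
  j=8: ¬p2 false.
  j=9: ¬p2 holds, but (p2 ∧ ¬p3) fails at k=7 → not this j.
  j=10: ¬p2 holds, but (p2 ∧ ¬p3) fails at k=7 → not this j.
No j in the window works → until fails.

Does not hold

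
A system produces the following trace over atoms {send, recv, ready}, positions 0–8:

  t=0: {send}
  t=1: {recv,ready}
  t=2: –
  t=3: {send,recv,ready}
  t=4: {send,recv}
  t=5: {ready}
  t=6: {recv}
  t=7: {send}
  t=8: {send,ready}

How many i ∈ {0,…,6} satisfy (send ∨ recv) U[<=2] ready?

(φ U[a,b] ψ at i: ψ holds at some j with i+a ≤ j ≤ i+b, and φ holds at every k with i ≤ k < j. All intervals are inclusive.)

6

Evaluate at each i in [0,6]:
  i=0: ✓ (rhs at j=1; lhs holds on [0,0])
  i=1: ✓ (rhs at j=1)
  i=2: ✗ (lhs fails at k=2 before rhs at j=3)
  i=3: ✓ (rhs at j=3)
  i=4: ✓ (rhs at j=5; lhs holds on [4,4])
  i=5: ✓ (rhs at j=5)
  i=6: ✓ (rhs at j=8; lhs holds on [6,7])
Positions where it holds: {0, 1, 3, 4, 5, 6} → 6.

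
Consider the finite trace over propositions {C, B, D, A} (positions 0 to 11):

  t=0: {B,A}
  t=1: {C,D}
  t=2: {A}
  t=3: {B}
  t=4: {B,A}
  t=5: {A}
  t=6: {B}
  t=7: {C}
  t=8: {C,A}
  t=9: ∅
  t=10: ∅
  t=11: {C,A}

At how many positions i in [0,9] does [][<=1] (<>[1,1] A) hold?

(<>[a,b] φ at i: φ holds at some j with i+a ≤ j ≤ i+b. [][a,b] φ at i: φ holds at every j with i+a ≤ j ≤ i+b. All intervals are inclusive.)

Evaluate at each i in [0,9]:
  i=0: ✗ (fails at j=0)
  i=1: ✗ (fails at j=2)
  i=2: ✗ (fails at j=2)
  i=3: ✓ (all of [3,4])
  i=4: ✗ (fails at j=5)
  i=5: ✗ (fails at j=5)
  i=6: ✗ (fails at j=6)
  i=7: ✗ (fails at j=8)
  i=8: ✗ (fails at j=8)
  i=9: ✗ (fails at j=9)
Positions where it holds: {3} → 1.

1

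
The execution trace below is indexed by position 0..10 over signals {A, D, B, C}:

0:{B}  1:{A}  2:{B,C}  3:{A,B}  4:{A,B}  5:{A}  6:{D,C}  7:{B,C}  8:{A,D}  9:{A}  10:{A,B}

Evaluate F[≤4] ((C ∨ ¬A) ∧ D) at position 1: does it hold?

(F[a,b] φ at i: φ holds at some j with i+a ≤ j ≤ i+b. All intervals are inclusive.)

No

Check ((C ∨ ¬A) ∧ D) at each j in [1,5]:
  j=1: false
  j=2: false
  j=3: false
  j=4: false
  j=5: false
No position in the window satisfies it → formula fails.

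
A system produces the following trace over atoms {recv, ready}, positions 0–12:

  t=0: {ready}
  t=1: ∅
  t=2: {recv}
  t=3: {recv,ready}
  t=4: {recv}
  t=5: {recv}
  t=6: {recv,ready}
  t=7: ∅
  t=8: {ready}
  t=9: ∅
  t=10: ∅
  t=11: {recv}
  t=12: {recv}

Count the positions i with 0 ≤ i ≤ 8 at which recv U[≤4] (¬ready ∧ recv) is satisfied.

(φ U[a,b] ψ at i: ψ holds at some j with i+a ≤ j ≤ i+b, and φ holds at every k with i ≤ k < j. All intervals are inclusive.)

Evaluate at each i in [0,8]:
  i=0: ✗ (lhs fails at k=0 before rhs at j=2)
  i=1: ✗ (lhs fails at k=1 before rhs at j=2)
  i=2: ✓ (rhs at j=2)
  i=3: ✓ (rhs at j=4; lhs holds on [3,3])
  i=4: ✓ (rhs at j=4)
  i=5: ✓ (rhs at j=5)
  i=6: ✗ (no rhs in [6,10])
  i=7: ✗ (lhs fails at k=7 before rhs at j=11)
  i=8: ✗ (lhs fails at k=8 before rhs at j=11)
Positions where it holds: {2, 3, 4, 5} → 4.

4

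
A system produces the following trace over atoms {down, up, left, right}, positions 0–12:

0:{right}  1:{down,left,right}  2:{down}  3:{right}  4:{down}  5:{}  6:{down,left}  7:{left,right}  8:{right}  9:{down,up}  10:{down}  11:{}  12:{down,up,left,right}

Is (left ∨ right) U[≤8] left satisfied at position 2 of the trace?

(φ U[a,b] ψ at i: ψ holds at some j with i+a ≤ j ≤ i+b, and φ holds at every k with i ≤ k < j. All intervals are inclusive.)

Need some j in [2,10] with left, and (left ∨ right) at every k in [2,j-1].
  j=2: left false.
  j=3: left false.
  j=4: left false.
  j=5: left false.
  j=6: left holds, but (left ∨ right) fails at k=2 → not this j.
  j=7: left holds, but (left ∨ right) fails at k=2 → not this j.
  j=8: left false.
  j=9: left false.
  j=10: left false.
No j in the window works → until fails.

No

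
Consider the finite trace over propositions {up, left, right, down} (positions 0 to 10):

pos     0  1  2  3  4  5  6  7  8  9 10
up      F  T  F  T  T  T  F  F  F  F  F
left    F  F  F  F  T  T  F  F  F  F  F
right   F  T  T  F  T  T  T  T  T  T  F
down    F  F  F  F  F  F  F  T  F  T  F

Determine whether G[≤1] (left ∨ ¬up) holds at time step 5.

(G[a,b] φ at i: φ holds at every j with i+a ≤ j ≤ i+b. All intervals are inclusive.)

Yes

Check (left ∨ ¬up) at every j in [5,6]:
  j=5: true
  j=6: true
All positions satisfy it → formula holds.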